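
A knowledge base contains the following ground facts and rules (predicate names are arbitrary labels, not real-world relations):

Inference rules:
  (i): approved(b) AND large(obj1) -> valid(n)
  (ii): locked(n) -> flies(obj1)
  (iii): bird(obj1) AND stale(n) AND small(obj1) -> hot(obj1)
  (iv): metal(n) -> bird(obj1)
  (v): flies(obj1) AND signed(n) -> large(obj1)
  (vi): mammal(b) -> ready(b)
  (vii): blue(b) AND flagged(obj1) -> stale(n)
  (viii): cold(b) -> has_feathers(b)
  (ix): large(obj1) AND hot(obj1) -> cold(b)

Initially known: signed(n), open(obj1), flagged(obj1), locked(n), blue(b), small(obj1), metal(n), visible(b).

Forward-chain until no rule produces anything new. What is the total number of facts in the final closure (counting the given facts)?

15

Round 1: (ii) [locked(n) -> flies(obj1)]; (iv) [metal(n) -> bird(obj1)]; (vii) [blue(b) AND flagged(obj1) -> stale(n)]. Adds flies(obj1), bird(obj1), stale(n).
Round 2: (iii) [bird(obj1) AND stale(n) AND small(obj1) -> hot(obj1)]; (v) [flies(obj1) AND signed(n) -> large(obj1)]. Adds hot(obj1), large(obj1).
Round 3: (ix) [large(obj1) AND hot(obj1) -> cold(b)]. Adds cold(b).
Round 4: (viii) [cold(b) -> has_feathers(b)]. Adds has_feathers(b).
Closure: {bird(obj1), blue(b), cold(b), flagged(obj1), flies(obj1), has_feathers(b), hot(obj1), large(obj1), locked(n), metal(n), open(obj1), signed(n), small(obj1), stale(n), visible(b)} — 15 facts.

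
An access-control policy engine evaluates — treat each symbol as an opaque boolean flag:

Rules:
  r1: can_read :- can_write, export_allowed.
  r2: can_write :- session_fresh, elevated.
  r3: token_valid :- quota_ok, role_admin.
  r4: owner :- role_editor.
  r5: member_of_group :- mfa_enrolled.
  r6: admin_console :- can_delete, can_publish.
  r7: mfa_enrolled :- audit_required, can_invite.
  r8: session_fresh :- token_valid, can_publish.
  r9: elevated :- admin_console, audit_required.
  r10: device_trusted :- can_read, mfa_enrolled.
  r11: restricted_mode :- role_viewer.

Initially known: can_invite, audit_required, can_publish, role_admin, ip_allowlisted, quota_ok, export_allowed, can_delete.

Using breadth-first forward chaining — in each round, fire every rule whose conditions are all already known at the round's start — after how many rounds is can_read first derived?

Round 1: r3 [token_valid :- quota_ok, role_admin.]; r6 [admin_console :- can_delete, can_publish.]; r7 [mfa_enrolled :- audit_required, can_invite.]. Adds token_valid, admin_console, mfa_enrolled.
Round 2: r5 [member_of_group :- mfa_enrolled.]; r8 [session_fresh :- token_valid, can_publish.]; r9 [elevated :- admin_console, audit_required.]. Adds member_of_group, session_fresh, elevated.
Round 3: r2 [can_write :- session_fresh, elevated.]. Adds can_write.
Round 4: r1 [can_read :- can_write, export_allowed.]. Adds can_read.
can_read first appears in round 4.

4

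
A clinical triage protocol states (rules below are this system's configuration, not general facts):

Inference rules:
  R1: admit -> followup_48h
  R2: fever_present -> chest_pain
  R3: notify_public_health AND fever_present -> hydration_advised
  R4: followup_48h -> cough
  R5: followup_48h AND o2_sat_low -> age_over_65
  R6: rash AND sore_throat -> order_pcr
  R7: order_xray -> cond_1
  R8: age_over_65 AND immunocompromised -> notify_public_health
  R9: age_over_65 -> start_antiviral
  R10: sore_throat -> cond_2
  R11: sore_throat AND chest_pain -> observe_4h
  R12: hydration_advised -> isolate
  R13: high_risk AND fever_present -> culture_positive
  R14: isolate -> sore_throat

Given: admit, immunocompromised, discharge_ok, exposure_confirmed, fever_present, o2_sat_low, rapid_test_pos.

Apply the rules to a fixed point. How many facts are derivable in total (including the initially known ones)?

18

Round 1: R1 [admit -> followup_48h]; R2 [fever_present -> chest_pain]. New: followup_48h, chest_pain.
Round 2: R4 [followup_48h -> cough]; R5 [followup_48h AND o2_sat_low -> age_over_65]. New: cough, age_over_65.
Round 3: R8 [age_over_65 AND immunocompromised -> notify_public_health]; R9 [age_over_65 -> start_antiviral]. New: notify_public_health, start_antiviral.
Round 4: R3 [notify_public_health AND fever_present -> hydration_advised]. New: hydration_advised.
Round 5: R12 [hydration_advised -> isolate]. New: isolate.
Round 6: R14 [isolate -> sore_throat]. New: sore_throat.
Round 7: R10 [sore_throat -> cond_2]; R11 [sore_throat AND chest_pain -> observe_4h]. New: cond_2, observe_4h.
Closure: {admit, age_over_65, chest_pain, cond_2, cough, discharge_ok, exposure_confirmed, fever_present, followup_48h, hydration_advised, immunocompromised, isolate, notify_public_health, o2_sat_low, observe_4h, rapid_test_pos, sore_throat, start_antiviral} — 18 facts.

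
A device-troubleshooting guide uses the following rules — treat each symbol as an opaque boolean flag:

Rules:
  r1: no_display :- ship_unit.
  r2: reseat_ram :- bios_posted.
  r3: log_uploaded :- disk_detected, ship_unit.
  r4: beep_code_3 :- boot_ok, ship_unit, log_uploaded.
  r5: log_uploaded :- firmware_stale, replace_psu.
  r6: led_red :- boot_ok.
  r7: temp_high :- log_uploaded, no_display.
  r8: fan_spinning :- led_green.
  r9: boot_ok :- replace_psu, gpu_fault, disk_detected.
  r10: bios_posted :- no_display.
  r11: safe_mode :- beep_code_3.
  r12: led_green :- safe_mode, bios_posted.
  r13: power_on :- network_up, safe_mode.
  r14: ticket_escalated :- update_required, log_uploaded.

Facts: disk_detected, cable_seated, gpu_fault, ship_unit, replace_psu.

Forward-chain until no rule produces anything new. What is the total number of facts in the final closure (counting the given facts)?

[1] r1 [no_display :- ship_unit.]; r3 [log_uploaded :- disk_detected, ship_unit.]; r9 [boot_ok :- replace_psu, gpu_fault, disk_detected.]. ⇒ new: no_display, log_uploaded, boot_ok.
[2] r4 [beep_code_3 :- boot_ok, ship_unit, log_uploaded.]; r6 [led_red :- boot_ok.]; r7 [temp_high :- log_uploaded, no_display.]; r10 [bios_posted :- no_display.]. ⇒ new: beep_code_3, led_red, temp_high, bios_posted.
[3] r2 [reseat_ram :- bios_posted.]; r11 [safe_mode :- beep_code_3.]. ⇒ new: reseat_ram, safe_mode.
[4] r12 [led_green :- safe_mode, bios_posted.]. ⇒ new: led_green.
[5] r8 [fan_spinning :- led_green.]. ⇒ new: fan_spinning.
Closure: {beep_code_3, bios_posted, boot_ok, cable_seated, disk_detected, fan_spinning, gpu_fault, led_green, led_red, log_uploaded, no_display, replace_psu, reseat_ram, safe_mode, ship_unit, temp_high} — 16 facts.

16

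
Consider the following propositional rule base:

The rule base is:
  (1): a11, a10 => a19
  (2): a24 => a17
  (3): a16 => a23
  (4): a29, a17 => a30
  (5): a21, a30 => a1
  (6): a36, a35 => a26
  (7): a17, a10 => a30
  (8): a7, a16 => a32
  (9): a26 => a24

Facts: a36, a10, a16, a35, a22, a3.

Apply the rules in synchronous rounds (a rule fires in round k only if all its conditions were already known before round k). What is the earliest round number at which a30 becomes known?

4

Round 1 — (3), (6), derive a23, a26.
Round 2 — (9), derive a24.
Round 3 — (2), derive a17.
Round 4 — (7), derive a30.
a30 first appears in round 4.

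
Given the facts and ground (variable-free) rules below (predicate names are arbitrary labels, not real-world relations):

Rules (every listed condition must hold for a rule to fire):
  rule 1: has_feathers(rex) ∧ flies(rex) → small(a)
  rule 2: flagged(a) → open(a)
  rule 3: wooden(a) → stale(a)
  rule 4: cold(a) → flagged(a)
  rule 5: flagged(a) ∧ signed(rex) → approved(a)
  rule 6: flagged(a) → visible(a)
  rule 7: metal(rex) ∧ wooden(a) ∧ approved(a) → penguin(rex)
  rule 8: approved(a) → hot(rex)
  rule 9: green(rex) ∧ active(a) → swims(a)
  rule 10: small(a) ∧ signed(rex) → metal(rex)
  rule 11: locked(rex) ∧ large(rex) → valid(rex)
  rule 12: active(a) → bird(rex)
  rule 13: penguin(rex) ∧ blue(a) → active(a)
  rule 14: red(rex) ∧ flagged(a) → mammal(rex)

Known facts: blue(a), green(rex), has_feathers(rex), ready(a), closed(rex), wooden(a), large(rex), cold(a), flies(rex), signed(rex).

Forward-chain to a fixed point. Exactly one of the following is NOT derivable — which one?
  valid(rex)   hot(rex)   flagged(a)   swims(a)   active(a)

valid(rex)

Round 1: rule 1 [has_feathers(rex) ∧ flies(rex) → small(a)]; rule 3 [wooden(a) → stale(a)]; rule 4 [cold(a) → flagged(a)]. Adds small(a), stale(a), flagged(a).
Round 2: rule 2 [flagged(a) → open(a)]; rule 5 [flagged(a) ∧ signed(rex) → approved(a)]; rule 6 [flagged(a) → visible(a)]; rule 10 [small(a) ∧ signed(rex) → metal(rex)]. Adds open(a), approved(a), visible(a), metal(rex).
Round 3: rule 7 [metal(rex) ∧ wooden(a) ∧ approved(a) → penguin(rex)]; rule 8 [approved(a) → hot(rex)]. Adds penguin(rex), hot(rex).
Round 4: rule 13 [penguin(rex) ∧ blue(a) → active(a)]. Adds active(a).
Round 5: rule 9 [green(rex) ∧ active(a) → swims(a)]; rule 12 [active(a) → bird(rex)]. Adds swims(a), bird(rex).
Derived: flagged(a) (round 1), hot(rex) (round 3), active(a) (round 4), swims(a) (round 5). valid(rex) never appears in any round.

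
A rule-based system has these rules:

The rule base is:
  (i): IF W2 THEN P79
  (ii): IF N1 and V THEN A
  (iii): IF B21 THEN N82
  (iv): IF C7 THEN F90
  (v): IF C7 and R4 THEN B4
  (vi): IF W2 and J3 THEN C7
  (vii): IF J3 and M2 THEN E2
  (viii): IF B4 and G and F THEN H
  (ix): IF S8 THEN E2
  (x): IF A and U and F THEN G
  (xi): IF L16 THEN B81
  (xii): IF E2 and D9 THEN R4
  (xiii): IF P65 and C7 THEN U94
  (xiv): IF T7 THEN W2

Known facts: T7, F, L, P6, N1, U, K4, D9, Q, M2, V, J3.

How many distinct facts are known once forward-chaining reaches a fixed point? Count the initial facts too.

22

Round 1: (ii) [IF N1 and V THEN A]; (vii) [IF J3 and M2 THEN E2]; (xiv) [IF T7 THEN W2]. New: A, E2, W2.
Round 2: (i) [IF W2 THEN P79]; (vi) [IF W2 and J3 THEN C7]; (x) [IF A and U and F THEN G]; (xii) [IF E2 and D9 THEN R4]. New: P79, C7, G, R4.
Round 3: (iv) [IF C7 THEN F90]; (v) [IF C7 and R4 THEN B4]. New: F90, B4.
Round 4: (viii) [IF B4 and G and F THEN H]. New: H.
Closure: {A, B4, C7, D9, E2, F, F90, G, H, J3, K4, L, M2, N1, P6, P79, Q, R4, T7, U, V, W2} — 22 facts.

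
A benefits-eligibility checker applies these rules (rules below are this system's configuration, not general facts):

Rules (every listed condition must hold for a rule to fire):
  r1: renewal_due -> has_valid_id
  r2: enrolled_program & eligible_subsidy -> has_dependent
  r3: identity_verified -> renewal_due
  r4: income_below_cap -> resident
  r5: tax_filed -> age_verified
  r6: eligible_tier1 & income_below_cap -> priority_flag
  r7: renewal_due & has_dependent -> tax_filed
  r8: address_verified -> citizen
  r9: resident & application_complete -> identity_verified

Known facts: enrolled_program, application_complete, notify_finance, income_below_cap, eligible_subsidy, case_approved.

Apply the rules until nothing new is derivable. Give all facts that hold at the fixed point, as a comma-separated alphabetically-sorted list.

age_verified, application_complete, case_approved, eligible_subsidy, enrolled_program, has_dependent, has_valid_id, identity_verified, income_below_cap, notify_finance, renewal_due, resident, tax_filed

Round 1: r2 [enrolled_program & eligible_subsidy -> has_dependent]; r4 [income_below_cap -> resident]. New: has_dependent, resident.
Round 2: r9 [resident & application_complete -> identity_verified]. New: identity_verified.
Round 3: r3 [identity_verified -> renewal_due]. New: renewal_due.
Round 4: r1 [renewal_due -> has_valid_id]; r7 [renewal_due & has_dependent -> tax_filed]. New: has_valid_id, tax_filed.
Round 5: r5 [tax_filed -> age_verified]. New: age_verified.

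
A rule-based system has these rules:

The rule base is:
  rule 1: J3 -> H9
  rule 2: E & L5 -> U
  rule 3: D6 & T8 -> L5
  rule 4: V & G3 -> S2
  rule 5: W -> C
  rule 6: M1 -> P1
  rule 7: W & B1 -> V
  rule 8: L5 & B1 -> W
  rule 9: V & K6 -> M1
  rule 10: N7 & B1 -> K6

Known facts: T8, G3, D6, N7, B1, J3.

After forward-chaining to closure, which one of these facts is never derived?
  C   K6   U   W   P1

Round 1: rule 1 [J3 -> H9]; rule 3 [D6 & T8 -> L5]; rule 10 [N7 & B1 -> K6]. Adds H9, L5, K6.
Round 2: rule 8 [L5 & B1 -> W]. Adds W.
Round 3: rule 5 [W -> C]; rule 7 [W & B1 -> V]. Adds C, V.
Round 4: rule 4 [V & G3 -> S2]; rule 9 [V & K6 -> M1]. Adds S2, M1.
Round 5: rule 6 [M1 -> P1]. Adds P1.
Derived: P1 (round 5), C (round 3), K6 (round 1), W (round 2). U never appears in any round.

U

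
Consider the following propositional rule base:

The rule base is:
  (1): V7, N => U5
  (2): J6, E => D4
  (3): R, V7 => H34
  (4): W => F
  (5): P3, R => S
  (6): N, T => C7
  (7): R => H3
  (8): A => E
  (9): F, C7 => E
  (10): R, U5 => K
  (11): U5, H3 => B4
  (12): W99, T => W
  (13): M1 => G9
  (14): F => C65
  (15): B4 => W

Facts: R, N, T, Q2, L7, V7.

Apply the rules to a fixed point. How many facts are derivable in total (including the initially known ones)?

Round 1 fires (1), (3), (6), (7), giving U5, H34, C7, H3.
Round 2 fires (10), (11), giving K, B4.
Round 3 fires (15), giving W.
Round 4 fires (4), giving F.
Round 5 fires (9), (14), giving E, C65.
Closure: {B4, C65, C7, E, F, H3, H34, K, L7, N, Q2, R, T, U5, V7, W} — 16 facts.

16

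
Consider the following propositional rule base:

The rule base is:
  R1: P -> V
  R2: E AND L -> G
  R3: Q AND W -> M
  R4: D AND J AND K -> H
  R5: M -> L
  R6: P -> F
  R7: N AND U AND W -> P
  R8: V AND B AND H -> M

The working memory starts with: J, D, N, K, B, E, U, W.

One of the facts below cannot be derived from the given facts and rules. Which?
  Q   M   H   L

[1] R4 [D AND J AND K -> H]; R7 [N AND U AND W -> P]. ⇒ new: H, P.
[2] R1 [P -> V]; R6 [P -> F]. ⇒ new: V, F.
[3] R8 [V AND B AND H -> M]. ⇒ new: M.
[4] R5 [M -> L]. ⇒ new: L.
[5] R2 [E AND L -> G]. ⇒ new: G.
Derived: L (round 4), H (round 1), M (round 3). Q never appears in any round.

Q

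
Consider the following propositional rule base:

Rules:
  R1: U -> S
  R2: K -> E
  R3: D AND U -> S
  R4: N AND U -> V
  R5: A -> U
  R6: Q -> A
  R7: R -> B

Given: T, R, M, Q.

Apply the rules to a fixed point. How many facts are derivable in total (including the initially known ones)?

Round 1: R6 [Q -> A]; R7 [R -> B]. Adds A, B.
Round 2: R5 [A -> U]. Adds U.
Round 3: R1 [U -> S]. Adds S.
Closure: {A, B, M, Q, R, S, T, U} — 8 facts.

8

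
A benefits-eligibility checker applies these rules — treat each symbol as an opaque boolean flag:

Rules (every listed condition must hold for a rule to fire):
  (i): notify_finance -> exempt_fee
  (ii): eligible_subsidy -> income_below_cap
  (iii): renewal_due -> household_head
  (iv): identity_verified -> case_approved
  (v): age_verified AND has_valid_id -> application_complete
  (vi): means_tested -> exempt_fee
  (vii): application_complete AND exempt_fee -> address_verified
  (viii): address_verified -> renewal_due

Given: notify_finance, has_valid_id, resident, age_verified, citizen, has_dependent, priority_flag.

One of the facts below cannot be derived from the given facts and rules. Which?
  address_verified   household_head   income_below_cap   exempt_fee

income_below_cap

[1] (i) [notify_finance -> exempt_fee]; (v) [age_verified AND has_valid_id -> application_complete]. ⇒ new: exempt_fee, application_complete.
[2] (vii) [application_complete AND exempt_fee -> address_verified]. ⇒ new: address_verified.
[3] (viii) [address_verified -> renewal_due]. ⇒ new: renewal_due.
[4] (iii) [renewal_due -> household_head]. ⇒ new: household_head.
Derived: household_head (round 4), exempt_fee (round 1), address_verified (round 2). income_below_cap never appears in any round.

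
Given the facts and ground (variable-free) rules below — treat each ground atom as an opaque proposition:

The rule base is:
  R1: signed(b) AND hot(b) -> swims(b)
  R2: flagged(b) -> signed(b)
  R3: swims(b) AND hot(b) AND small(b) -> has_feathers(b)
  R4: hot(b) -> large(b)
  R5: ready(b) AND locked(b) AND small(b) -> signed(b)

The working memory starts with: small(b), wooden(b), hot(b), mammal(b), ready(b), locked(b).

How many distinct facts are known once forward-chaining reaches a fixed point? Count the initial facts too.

10

Round 1 fires R4, R5, giving large(b), signed(b).
Round 2 fires R1, giving swims(b).
Round 3 fires R3, giving has_feathers(b).
Closure: {has_feathers(b), hot(b), large(b), locked(b), mammal(b), ready(b), signed(b), small(b), swims(b), wooden(b)} — 10 facts.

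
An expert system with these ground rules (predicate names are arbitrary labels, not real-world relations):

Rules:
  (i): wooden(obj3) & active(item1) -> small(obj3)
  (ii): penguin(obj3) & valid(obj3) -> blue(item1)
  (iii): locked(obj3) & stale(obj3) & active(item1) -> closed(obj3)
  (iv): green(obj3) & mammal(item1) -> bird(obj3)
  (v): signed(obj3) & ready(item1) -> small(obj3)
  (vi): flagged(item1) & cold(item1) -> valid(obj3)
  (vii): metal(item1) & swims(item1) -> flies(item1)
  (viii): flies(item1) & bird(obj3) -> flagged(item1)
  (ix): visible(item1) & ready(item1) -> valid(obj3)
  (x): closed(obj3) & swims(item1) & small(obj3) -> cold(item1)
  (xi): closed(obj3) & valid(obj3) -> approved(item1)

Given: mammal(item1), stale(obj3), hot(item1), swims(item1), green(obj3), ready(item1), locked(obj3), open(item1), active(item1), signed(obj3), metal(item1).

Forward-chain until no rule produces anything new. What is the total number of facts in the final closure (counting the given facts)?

Round 1: (iii) [locked(obj3) & stale(obj3) & active(item1) -> closed(obj3)]; (iv) [green(obj3) & mammal(item1) -> bird(obj3)]; (v) [signed(obj3) & ready(item1) -> small(obj3)]; (vii) [metal(item1) & swims(item1) -> flies(item1)]. Adds closed(obj3), bird(obj3), small(obj3), flies(item1).
Round 2: (viii) [flies(item1) & bird(obj3) -> flagged(item1)]; (x) [closed(obj3) & swims(item1) & small(obj3) -> cold(item1)]. Adds flagged(item1), cold(item1).
Round 3: (vi) [flagged(item1) & cold(item1) -> valid(obj3)]. Adds valid(obj3).
Round 4: (xi) [closed(obj3) & valid(obj3) -> approved(item1)]. Adds approved(item1).
Closure: {active(item1), approved(item1), bird(obj3), closed(obj3), cold(item1), flagged(item1), flies(item1), green(obj3), hot(item1), locked(obj3), mammal(item1), metal(item1), open(item1), ready(item1), signed(obj3), small(obj3), stale(obj3), swims(item1), valid(obj3)} — 19 facts.

19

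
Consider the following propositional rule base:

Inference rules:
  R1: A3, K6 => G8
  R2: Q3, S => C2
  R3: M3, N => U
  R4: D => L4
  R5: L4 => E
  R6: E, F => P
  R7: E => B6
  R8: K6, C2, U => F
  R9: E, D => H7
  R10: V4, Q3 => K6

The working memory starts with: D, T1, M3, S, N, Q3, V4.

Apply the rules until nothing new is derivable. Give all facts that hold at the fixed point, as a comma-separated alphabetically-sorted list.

B6, C2, D, E, F, H7, K6, L4, M3, N, P, Q3, S, T1, U, V4

Round 1: R2 [Q3, S => C2]; R3 [M3, N => U]; R4 [D => L4]; R10 [V4, Q3 => K6]. Adds C2, U, L4, K6.
Round 2: R5 [L4 => E]; R8 [K6, C2, U => F]. Adds E, F.
Round 3: R6 [E, F => P]; R7 [E => B6]; R9 [E, D => H7]. Adds P, B6, H7.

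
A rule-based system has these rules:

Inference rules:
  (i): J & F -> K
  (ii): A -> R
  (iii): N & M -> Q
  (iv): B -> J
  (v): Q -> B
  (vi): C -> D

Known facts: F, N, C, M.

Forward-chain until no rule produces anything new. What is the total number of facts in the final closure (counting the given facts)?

9

Round 1: (iii) [N & M -> Q]; (vi) [C -> D]. Adds Q, D.
Round 2: (v) [Q -> B]. Adds B.
Round 3: (iv) [B -> J]. Adds J.
Round 4: (i) [J & F -> K]. Adds K.
Closure: {B, C, D, F, J, K, M, N, Q} — 9 facts.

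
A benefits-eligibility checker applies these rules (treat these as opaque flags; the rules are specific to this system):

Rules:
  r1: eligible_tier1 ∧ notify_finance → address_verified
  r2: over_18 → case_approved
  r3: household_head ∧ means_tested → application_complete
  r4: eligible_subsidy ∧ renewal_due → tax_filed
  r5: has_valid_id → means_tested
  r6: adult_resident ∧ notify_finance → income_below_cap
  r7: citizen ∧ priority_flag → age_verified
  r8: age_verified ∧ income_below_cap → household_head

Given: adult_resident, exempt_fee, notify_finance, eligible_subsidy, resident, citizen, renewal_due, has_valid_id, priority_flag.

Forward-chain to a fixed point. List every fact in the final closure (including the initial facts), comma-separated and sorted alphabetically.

Round 1: r4 [eligible_subsidy ∧ renewal_due → tax_filed]; r5 [has_valid_id → means_tested]; r6 [adult_resident ∧ notify_finance → income_below_cap]; r7 [citizen ∧ priority_flag → age_verified]. New: tax_filed, means_tested, income_below_cap, age_verified.
Round 2: r8 [age_verified ∧ income_below_cap → household_head]. New: household_head.
Round 3: r3 [household_head ∧ means_tested → application_complete]. New: application_complete.

adult_resident, age_verified, application_complete, citizen, eligible_subsidy, exempt_fee, has_valid_id, household_head, income_below_cap, means_tested, notify_finance, priority_flag, renewal_due, resident, tax_filed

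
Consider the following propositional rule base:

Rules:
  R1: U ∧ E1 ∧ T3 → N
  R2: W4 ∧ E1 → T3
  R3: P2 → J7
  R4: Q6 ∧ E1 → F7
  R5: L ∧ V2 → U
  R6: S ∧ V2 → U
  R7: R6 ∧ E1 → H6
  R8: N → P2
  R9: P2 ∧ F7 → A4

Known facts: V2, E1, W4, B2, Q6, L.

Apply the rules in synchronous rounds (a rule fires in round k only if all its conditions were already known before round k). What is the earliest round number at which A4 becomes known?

4

Round 1 — R2, R4, R5, derive T3, F7, U.
Round 2 — R1, derive N.
Round 3 — R8, derive P2.
Round 4 — R3, R9, derive J7, A4.
A4 first appears in round 4.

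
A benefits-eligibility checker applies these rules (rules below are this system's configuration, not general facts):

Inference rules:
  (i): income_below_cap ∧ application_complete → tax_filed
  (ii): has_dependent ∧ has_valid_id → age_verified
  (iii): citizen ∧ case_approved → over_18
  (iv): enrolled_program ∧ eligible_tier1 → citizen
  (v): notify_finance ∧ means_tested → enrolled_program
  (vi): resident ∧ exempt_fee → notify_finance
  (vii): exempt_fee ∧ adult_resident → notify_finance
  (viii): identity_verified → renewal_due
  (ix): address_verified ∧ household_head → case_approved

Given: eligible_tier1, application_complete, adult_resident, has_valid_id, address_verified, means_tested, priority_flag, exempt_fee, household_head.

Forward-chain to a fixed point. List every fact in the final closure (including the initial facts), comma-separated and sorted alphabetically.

Round 1: (vii) [exempt_fee ∧ adult_resident → notify_finance]; (ix) [address_verified ∧ household_head → case_approved]. New: notify_finance, case_approved.
Round 2: (v) [notify_finance ∧ means_tested → enrolled_program]. New: enrolled_program.
Round 3: (iv) [enrolled_program ∧ eligible_tier1 → citizen]. New: citizen.
Round 4: (iii) [citizen ∧ case_approved → over_18]. New: over_18.

address_verified, adult_resident, application_complete, case_approved, citizen, eligible_tier1, enrolled_program, exempt_fee, has_valid_id, household_head, means_tested, notify_finance, over_18, priority_flag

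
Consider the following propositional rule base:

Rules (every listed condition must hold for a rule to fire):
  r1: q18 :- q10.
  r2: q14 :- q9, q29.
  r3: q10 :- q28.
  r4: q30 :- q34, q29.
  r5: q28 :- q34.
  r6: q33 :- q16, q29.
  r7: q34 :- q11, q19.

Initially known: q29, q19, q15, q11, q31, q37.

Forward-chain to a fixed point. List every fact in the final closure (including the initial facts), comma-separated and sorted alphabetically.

q10, q11, q15, q18, q19, q28, q29, q30, q31, q34, q37

Round 1: r7 [q34 :- q11, q19.]. Adds q34.
Round 2: r4 [q30 :- q34, q29.]; r5 [q28 :- q34.]. Adds q30, q28.
Round 3: r3 [q10 :- q28.]. Adds q10.
Round 4: r1 [q18 :- q10.]. Adds q18.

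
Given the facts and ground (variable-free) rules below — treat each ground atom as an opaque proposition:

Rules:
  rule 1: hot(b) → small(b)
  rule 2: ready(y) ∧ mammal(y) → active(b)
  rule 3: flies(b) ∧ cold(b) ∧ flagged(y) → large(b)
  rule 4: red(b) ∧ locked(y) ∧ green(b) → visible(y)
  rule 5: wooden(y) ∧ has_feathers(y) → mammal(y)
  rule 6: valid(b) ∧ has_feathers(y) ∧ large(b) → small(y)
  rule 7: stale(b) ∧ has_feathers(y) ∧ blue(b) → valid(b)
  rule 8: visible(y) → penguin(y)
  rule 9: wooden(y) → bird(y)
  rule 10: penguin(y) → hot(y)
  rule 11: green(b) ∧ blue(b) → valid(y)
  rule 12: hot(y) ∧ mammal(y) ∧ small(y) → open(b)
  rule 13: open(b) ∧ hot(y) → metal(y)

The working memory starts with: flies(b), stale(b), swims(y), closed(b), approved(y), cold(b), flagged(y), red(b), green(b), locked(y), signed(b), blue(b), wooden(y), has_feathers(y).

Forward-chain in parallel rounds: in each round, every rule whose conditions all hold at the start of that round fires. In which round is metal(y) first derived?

5

Round 1: rule 3 [flies(b) ∧ cold(b) ∧ flagged(y) → large(b)]; rule 4 [red(b) ∧ locked(y) ∧ green(b) → visible(y)]; rule 5 [wooden(y) ∧ has_feathers(y) → mammal(y)]; rule 7 [stale(b) ∧ has_feathers(y) ∧ blue(b) → valid(b)]; rule 9 [wooden(y) → bird(y)]; rule 11 [green(b) ∧ blue(b) → valid(y)]. Adds large(b), visible(y), mammal(y), valid(b), bird(y), valid(y).
Round 2: rule 6 [valid(b) ∧ has_feathers(y) ∧ large(b) → small(y)]; rule 8 [visible(y) → penguin(y)]. Adds small(y), penguin(y).
Round 3: rule 10 [penguin(y) → hot(y)]. Adds hot(y).
Round 4: rule 12 [hot(y) ∧ mammal(y) ∧ small(y) → open(b)]. Adds open(b).
Round 5: rule 13 [open(b) ∧ hot(y) → metal(y)]. Adds metal(y).
metal(y) first appears in round 5.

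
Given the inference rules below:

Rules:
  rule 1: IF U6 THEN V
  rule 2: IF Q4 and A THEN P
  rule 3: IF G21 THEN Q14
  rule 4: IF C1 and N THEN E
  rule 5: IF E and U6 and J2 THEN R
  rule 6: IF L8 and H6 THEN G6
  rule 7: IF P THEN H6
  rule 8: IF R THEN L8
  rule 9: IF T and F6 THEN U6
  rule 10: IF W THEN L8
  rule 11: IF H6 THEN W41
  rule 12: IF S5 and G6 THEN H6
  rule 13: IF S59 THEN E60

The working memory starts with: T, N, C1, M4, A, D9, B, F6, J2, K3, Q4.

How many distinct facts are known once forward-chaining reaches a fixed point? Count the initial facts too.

20

Round 1: rule 2 [IF Q4 and A THEN P]; rule 4 [IF C1 and N THEN E]; rule 9 [IF T and F6 THEN U6]. New: P, E, U6.
Round 2: rule 1 [IF U6 THEN V]; rule 5 [IF E and U6 and J2 THEN R]; rule 7 [IF P THEN H6]. New: V, R, H6.
Round 3: rule 8 [IF R THEN L8]; rule 11 [IF H6 THEN W41]. New: L8, W41.
Round 4: rule 6 [IF L8 and H6 THEN G6]. New: G6.
Closure: {A, B, C1, D9, E, F6, G6, H6, J2, K3, L8, M4, N, P, Q4, R, T, U6, V, W41} — 20 facts.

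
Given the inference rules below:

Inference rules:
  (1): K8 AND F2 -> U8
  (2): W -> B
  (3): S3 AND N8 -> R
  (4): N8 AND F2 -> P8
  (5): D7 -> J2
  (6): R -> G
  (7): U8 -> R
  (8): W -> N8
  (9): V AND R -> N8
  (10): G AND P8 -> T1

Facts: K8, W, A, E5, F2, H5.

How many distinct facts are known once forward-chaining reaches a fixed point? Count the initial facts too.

Round 1 — (1), (2), (8), derive U8, B, N8.
Round 2 — (4), (7), derive P8, R.
Round 3 — (6), derive G.
Round 4 — (10), derive T1.
Closure: {A, B, E5, F2, G, H5, K8, N8, P8, R, T1, U8, W} — 13 facts.

13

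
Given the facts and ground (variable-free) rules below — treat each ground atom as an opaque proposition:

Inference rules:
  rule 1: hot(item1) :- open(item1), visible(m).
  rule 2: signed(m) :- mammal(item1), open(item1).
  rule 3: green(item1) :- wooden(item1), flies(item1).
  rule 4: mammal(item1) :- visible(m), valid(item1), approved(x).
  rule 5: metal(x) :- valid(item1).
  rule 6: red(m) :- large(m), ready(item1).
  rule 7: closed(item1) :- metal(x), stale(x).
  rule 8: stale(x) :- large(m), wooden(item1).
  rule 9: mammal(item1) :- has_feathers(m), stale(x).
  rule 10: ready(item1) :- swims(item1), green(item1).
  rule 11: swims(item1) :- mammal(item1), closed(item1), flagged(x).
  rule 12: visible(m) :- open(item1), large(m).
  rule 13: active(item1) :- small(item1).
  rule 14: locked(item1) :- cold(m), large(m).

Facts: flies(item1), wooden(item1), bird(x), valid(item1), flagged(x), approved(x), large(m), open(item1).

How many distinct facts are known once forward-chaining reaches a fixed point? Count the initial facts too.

19

Round 1: rule 3 [green(item1) :- wooden(item1), flies(item1).]; rule 5 [metal(x) :- valid(item1).]; rule 8 [stale(x) :- large(m), wooden(item1).]; rule 12 [visible(m) :- open(item1), large(m).]. Adds green(item1), metal(x), stale(x), visible(m).
Round 2: rule 1 [hot(item1) :- open(item1), visible(m).]; rule 4 [mammal(item1) :- visible(m), valid(item1), approved(x).]; rule 7 [closed(item1) :- metal(x), stale(x).]. Adds hot(item1), mammal(item1), closed(item1).
Round 3: rule 2 [signed(m) :- mammal(item1), open(item1).]; rule 11 [swims(item1) :- mammal(item1), closed(item1), flagged(x).]. Adds signed(m), swims(item1).
Round 4: rule 10 [ready(item1) :- swims(item1), green(item1).]. Adds ready(item1).
Round 5: rule 6 [red(m) :- large(m), ready(item1).]. Adds red(m).
Closure: {approved(x), bird(x), closed(item1), flagged(x), flies(item1), green(item1), hot(item1), large(m), mammal(item1), metal(x), open(item1), ready(item1), red(m), signed(m), stale(x), swims(item1), valid(item1), visible(m), wooden(item1)} — 19 facts.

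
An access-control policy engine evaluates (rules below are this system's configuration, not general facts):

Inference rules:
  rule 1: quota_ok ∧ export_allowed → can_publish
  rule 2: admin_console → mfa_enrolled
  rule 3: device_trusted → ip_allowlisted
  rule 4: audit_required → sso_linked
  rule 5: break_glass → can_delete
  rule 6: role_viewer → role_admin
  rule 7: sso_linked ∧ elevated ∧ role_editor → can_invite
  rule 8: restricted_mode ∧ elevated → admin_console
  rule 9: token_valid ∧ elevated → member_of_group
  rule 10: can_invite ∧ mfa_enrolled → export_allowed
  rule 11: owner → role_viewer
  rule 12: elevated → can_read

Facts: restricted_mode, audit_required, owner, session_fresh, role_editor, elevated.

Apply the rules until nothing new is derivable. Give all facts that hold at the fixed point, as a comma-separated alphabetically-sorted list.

admin_console, audit_required, can_invite, can_read, elevated, export_allowed, mfa_enrolled, owner, restricted_mode, role_admin, role_editor, role_viewer, session_fresh, sso_linked

[1] rule 4 [audit_required → sso_linked]; rule 8 [restricted_mode ∧ elevated → admin_console]; rule 11 [owner → role_viewer]; rule 12 [elevated → can_read]. ⇒ new: sso_linked, admin_console, role_viewer, can_read.
[2] rule 2 [admin_console → mfa_enrolled]; rule 6 [role_viewer → role_admin]; rule 7 [sso_linked ∧ elevated ∧ role_editor → can_invite]. ⇒ new: mfa_enrolled, role_admin, can_invite.
[3] rule 10 [can_invite ∧ mfa_enrolled → export_allowed]. ⇒ new: export_allowed.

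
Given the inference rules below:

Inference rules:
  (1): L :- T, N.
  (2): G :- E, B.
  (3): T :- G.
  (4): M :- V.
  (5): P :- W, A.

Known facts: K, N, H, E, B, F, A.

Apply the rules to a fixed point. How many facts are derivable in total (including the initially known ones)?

10

Round 1: (2) [G :- E, B.]. New: G.
Round 2: (3) [T :- G.]. New: T.
Round 3: (1) [L :- T, N.]. New: L.
Closure: {A, B, E, F, G, H, K, L, N, T} — 10 facts.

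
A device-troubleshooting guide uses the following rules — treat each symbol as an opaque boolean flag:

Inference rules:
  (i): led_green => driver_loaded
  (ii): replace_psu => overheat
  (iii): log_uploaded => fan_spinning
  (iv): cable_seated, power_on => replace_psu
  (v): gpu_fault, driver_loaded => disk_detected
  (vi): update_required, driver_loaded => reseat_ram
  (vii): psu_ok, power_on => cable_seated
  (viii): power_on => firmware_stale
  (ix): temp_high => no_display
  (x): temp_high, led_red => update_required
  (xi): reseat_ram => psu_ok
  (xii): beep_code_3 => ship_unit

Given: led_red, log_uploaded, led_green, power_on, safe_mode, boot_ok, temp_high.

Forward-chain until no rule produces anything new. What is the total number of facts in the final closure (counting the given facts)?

17

[1] (i) [led_green => driver_loaded]; (iii) [log_uploaded => fan_spinning]; (viii) [power_on => firmware_stale]; (ix) [temp_high => no_display]; (x) [temp_high, led_red => update_required]. ⇒ new: driver_loaded, fan_spinning, firmware_stale, no_display, update_required.
[2] (vi) [update_required, driver_loaded => reseat_ram]. ⇒ new: reseat_ram.
[3] (xi) [reseat_ram => psu_ok]. ⇒ new: psu_ok.
[4] (vii) [psu_ok, power_on => cable_seated]. ⇒ new: cable_seated.
[5] (iv) [cable_seated, power_on => replace_psu]. ⇒ new: replace_psu.
[6] (ii) [replace_psu => overheat]. ⇒ new: overheat.
Closure: {boot_ok, cable_seated, driver_loaded, fan_spinning, firmware_stale, led_green, led_red, log_uploaded, no_display, overheat, power_on, psu_ok, replace_psu, reseat_ram, safe_mode, temp_high, update_required} — 17 facts.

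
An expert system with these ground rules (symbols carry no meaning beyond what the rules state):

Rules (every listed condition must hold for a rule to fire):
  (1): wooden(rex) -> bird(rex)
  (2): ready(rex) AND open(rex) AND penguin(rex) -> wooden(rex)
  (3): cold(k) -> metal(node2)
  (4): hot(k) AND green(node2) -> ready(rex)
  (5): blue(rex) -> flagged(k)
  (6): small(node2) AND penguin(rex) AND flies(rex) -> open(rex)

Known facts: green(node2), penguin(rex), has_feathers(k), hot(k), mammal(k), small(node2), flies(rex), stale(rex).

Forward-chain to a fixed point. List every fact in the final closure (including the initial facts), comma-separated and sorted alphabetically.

Round 1 fires (4), (6), giving ready(rex), open(rex).
Round 2 fires (2), giving wooden(rex).
Round 3 fires (1), giving bird(rex).

bird(rex), flies(rex), green(node2), has_feathers(k), hot(k), mammal(k), open(rex), penguin(rex), ready(rex), small(node2), stale(rex), wooden(rex)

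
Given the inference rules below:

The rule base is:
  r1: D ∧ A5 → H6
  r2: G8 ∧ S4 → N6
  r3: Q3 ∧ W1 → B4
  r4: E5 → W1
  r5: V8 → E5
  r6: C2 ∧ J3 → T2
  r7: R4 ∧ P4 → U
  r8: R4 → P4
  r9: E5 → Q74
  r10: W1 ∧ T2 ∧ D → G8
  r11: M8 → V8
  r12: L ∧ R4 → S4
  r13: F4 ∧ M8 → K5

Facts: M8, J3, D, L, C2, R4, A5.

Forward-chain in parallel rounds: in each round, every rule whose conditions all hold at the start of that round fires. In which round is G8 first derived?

Round 1: r1 [D ∧ A5 → H6]; r6 [C2 ∧ J3 → T2]; r8 [R4 → P4]; r11 [M8 → V8]; r12 [L ∧ R4 → S4]. Adds H6, T2, P4, V8, S4.
Round 2: r5 [V8 → E5]; r7 [R4 ∧ P4 → U]. Adds E5, U.
Round 3: r4 [E5 → W1]; r9 [E5 → Q74]. Adds W1, Q74.
Round 4: r10 [W1 ∧ T2 ∧ D → G8]. Adds G8.
G8 first appears in round 4.

4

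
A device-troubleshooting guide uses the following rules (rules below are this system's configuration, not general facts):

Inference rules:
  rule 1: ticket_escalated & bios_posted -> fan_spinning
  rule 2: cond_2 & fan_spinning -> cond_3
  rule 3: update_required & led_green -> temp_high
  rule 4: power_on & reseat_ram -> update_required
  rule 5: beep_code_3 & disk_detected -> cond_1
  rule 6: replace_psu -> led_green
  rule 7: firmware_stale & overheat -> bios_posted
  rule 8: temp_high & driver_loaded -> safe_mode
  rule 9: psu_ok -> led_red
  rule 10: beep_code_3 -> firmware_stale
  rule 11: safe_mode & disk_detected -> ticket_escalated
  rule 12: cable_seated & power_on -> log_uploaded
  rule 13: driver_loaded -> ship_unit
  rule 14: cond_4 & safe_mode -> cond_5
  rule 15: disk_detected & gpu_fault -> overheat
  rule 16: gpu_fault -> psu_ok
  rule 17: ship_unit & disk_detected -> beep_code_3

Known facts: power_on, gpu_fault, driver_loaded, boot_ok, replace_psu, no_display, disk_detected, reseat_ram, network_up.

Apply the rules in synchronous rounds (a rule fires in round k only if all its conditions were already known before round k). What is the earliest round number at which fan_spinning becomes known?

[1] rule 4 [power_on & reseat_ram -> update_required]; rule 6 [replace_psu -> led_green]; rule 13 [driver_loaded -> ship_unit]; rule 15 [disk_detected & gpu_fault -> overheat]; rule 16 [gpu_fault -> psu_ok]. ⇒ new: update_required, led_green, ship_unit, overheat, psu_ok.
[2] rule 3 [update_required & led_green -> temp_high]; rule 9 [psu_ok -> led_red]; rule 17 [ship_unit & disk_detected -> beep_code_3]. ⇒ new: temp_high, led_red, beep_code_3.
[3] rule 5 [beep_code_3 & disk_detected -> cond_1]; rule 8 [temp_high & driver_loaded -> safe_mode]; rule 10 [beep_code_3 -> firmware_stale]. ⇒ new: cond_1, safe_mode, firmware_stale.
[4] rule 7 [firmware_stale & overheat -> bios_posted]; rule 11 [safe_mode & disk_detected -> ticket_escalated]. ⇒ new: bios_posted, ticket_escalated.
[5] rule 1 [ticket_escalated & bios_posted -> fan_spinning]. ⇒ new: fan_spinning.
fan_spinning first appears in round 5.

5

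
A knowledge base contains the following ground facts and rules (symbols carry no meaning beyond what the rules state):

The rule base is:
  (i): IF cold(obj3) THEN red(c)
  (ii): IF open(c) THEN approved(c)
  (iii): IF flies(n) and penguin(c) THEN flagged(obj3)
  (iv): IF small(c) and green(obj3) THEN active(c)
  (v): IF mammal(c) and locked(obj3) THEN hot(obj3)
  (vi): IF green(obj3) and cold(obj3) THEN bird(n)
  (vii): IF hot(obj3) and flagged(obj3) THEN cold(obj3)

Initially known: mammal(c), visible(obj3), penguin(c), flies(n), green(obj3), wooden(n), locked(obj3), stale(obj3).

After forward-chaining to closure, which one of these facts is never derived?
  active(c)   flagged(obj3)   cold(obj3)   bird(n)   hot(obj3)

Round 1: (iii) [IF flies(n) and penguin(c) THEN flagged(obj3)]; (v) [IF mammal(c) and locked(obj3) THEN hot(obj3)]. Adds flagged(obj3), hot(obj3).
Round 2: (vii) [IF hot(obj3) and flagged(obj3) THEN cold(obj3)]. Adds cold(obj3).
Round 3: (i) [IF cold(obj3) THEN red(c)]; (vi) [IF green(obj3) and cold(obj3) THEN bird(n)]. Adds red(c), bird(n).
Derived: flagged(obj3) (round 1), bird(n) (round 3), cold(obj3) (round 2), hot(obj3) (round 1). active(c) never appears in any round.

active(c)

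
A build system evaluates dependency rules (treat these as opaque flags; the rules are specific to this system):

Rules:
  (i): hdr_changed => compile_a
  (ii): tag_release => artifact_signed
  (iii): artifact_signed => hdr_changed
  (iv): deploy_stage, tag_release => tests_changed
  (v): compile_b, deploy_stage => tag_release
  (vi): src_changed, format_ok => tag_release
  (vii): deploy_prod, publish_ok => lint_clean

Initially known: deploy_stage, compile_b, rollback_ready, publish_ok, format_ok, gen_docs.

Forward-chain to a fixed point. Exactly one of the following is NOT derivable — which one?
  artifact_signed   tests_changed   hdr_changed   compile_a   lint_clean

Round 1 — (v), derive tag_release.
Round 2 — (ii), (iv), derive artifact_signed, tests_changed.
Round 3 — (iii), derive hdr_changed.
Round 4 — (i), derive compile_a.
Derived: compile_a (round 4), tests_changed (round 2), hdr_changed (round 3), artifact_signed (round 2). lint_clean never appears in any round.

lint_clean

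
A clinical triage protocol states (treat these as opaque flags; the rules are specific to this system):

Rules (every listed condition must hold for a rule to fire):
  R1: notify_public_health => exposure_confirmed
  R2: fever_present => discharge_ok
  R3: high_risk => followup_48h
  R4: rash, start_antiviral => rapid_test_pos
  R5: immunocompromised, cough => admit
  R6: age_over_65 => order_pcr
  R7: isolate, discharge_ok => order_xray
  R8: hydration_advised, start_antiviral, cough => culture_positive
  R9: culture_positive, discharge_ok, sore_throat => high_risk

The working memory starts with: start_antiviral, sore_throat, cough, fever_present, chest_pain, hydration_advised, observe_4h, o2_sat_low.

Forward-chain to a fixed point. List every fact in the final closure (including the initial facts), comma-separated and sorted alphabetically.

chest_pain, cough, culture_positive, discharge_ok, fever_present, followup_48h, high_risk, hydration_advised, o2_sat_low, observe_4h, sore_throat, start_antiviral

Round 1: R2 [fever_present => discharge_ok]; R8 [hydration_advised, start_antiviral, cough => culture_positive]. New: discharge_ok, culture_positive.
Round 2: R9 [culture_positive, discharge_ok, sore_throat => high_risk]. New: high_risk.
Round 3: R3 [high_risk => followup_48h]. New: followup_48h.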